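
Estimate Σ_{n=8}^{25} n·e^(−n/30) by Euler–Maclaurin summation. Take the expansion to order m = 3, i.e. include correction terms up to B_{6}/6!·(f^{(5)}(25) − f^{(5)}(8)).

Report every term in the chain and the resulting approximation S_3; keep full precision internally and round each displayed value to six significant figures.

Integral: ∫_8^25 x·e^(−x/30) dx = 156.071.
½[f(8) + f(25)] = ½[6.12743 + 10.8650] = 8.49619.
Integral + boundary = 164.567.
Correction k=1: B_{2}/2! · (f^{(1)}(25) − f^{(1)}(8)) = 1/12 · (0.0724330 − 0.561681) = -0.0407706.
After k=1: 164.527.
Correction k=2: B_{4}/4! · (f^{(3)}(25) − f^{(3)}(8)) = −1/720 · (0.00104625 − 0.00232615) = 1.77764e-06.
After k=2: 164.527.
Correction k=3: B_{6}/6! · (f^{(5)}(25) − f^{(5)}(8)) = 1/30240 · (2.23559e-06 − 4.47580e-06) = -7.40809e-11.

S_3 ≈ 164.527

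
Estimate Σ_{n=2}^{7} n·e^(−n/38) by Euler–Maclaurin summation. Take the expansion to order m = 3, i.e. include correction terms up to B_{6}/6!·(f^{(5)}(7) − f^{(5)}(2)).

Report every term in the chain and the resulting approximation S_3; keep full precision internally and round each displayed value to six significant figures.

S_3 ≈ 23.5996

∫_2^7 x·e^(−x/38) dx evaluates to 19.7581.
Endpoint term: (f(2) + f(7))/2 = (1.89746 + 5.82232)/2 = 3.85989.
Integral + boundary = 23.6179.
Order-1 term: 1/12 · (0.678542 − 0.898796) = -0.0183546.
Running total after k=1: 23.5996.
Order-2 term: −1/720 · (0.00162193 − 0.00193646) = 4.36858e-07.
Running total after k=2: 23.5996.
Order-3 term: 1/30240 · (1.92102e-06 − 2.25104e-06) = -1.09133e-11.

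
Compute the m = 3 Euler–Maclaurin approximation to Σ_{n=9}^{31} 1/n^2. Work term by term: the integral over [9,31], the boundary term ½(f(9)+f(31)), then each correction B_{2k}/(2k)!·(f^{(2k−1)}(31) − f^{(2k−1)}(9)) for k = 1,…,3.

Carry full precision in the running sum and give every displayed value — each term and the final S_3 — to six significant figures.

S_3 ≈ 0.0857686

∫_9^31 1/x^2 dx evaluates to 0.0788530.
Boundary: ½(f(9) + f(31)) = ½(0.0123457 + 0.00104058) = 0.00669313.
Integral + boundary = 0.0855462.
k=1: B_{2}/(2)! × [f^{(1)}(31) − f^{(1)}(9)] = 1/12 × (-6.71344e-05 − (-0.00274348)) = 0.000223029.
Partial sum through k=1: 0.0857692.
k=2: B_{4}/(4)! × [f^{(3)}(31) − f^{(3)}(9)] = −1/720 × (-8.38306e-07 − (-0.000406442)) = -5.63339e-07.
Partial sum through k=2: 0.0857686.
k=3: B_{6}/(6)! × [f^{(5)}(31) − f^{(5)}(9)] = 1/30240 × (-2.61698e-08 − (-0.000150534)) = 4.97711e-09.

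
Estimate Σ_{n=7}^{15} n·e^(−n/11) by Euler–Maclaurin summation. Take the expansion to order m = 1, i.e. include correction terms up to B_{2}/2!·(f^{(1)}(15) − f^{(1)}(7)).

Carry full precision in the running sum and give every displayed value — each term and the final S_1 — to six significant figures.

S_1 ≈ 35.3921

Integral: ∫_7^15 x·e^(−x/11) dx = 31.6457.
Endpoint term: (f(7) + f(15))/2 = (3.70449 + 3.83594)/2 = 3.77022.
Integral + boundary = 35.4159.
Correction k=1: B_{2}/2! · (f^{(1)}(15) − f^{(1)}(7)) = 1/12 · (-0.0929924 − 0.192441) = -0.0237861.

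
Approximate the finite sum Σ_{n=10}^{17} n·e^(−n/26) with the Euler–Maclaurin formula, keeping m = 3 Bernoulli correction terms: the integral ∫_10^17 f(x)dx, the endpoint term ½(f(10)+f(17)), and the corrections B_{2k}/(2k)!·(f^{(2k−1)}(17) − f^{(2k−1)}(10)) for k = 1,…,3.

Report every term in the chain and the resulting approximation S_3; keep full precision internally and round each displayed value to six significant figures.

S_3 ≈ 63.5441

The integral term ∫_10^17 x·e^(−x/26) dx = 55.7401.
Endpoint term: (f(10) + f(17))/2 = (6.80712 + 8.84071)/2 = 7.82392.
Running total after boundary: 63.5640.
k=1: B_{2}/(2)! × [f^{(1)}(17) − f^{(1)}(10)] = 1/12 × (0.180014 − 0.418900) = -0.0199071.
Partial sum through k=1: 63.5441.
k=2: B_{4}/(4)! × [f^{(3)}(17) − f^{(3)}(10)] = −1/720 × (0.00180488 − 0.00263362) = 1.15102e-06.
Partial sum through k=2: 63.5441.
k=3: B_{6}/(6)! × [f^{(5)}(17) − f^{(5)}(10)] = 1/30240 × (4.94595e-06 − 6.87509e-06) = -6.37941e-11.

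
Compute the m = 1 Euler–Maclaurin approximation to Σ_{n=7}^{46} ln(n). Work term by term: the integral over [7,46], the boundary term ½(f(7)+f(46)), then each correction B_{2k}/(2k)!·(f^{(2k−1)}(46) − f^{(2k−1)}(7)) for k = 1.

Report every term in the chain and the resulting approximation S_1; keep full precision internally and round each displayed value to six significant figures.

S_1 ≈ 126.373

∫_7^46 ln(x) dx evaluates to 123.496.
½[f(7) + f(46)] = ½[1.94591 + 3.82864] = 2.88728.
Integral + boundary = 126.383.
Order-1 term: 1/12 · (0.0217391 − 0.142857) = -0.0100932.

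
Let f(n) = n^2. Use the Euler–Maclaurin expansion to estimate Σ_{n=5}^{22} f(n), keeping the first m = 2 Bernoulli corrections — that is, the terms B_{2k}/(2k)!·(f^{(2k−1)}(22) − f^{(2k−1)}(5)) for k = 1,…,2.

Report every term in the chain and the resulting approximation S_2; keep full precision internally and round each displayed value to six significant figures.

S_2 ≈ 3765.00

Integral: ∫_5^22 x^2 dx = 3507.67.
Boundary: ½(f(5) + f(22)) = ½(25.0000 + 484.000) = 254.500.
Running total after boundary: 3762.17.
Order-1 term: 1/12 · (44.0000 − 10.0000) = 2.83333.
Running total after k=1: 3765.00.
Order-2 term: −1/720 · (0.00000 − 0.00000) = 0.00000.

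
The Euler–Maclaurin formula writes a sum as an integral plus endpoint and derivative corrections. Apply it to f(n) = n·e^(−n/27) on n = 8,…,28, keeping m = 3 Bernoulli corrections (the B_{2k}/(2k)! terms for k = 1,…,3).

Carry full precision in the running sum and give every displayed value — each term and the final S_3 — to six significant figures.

∫_8^28 x·e^(−x/27) dx evaluates to 176.233.
Boundary: ½(f(8) + f(28)) = ½(5.94854 + 9.92610) = 7.93732.
So far: 184.170.
Order-1 term: 1/12 · (-0.0131298 − 0.523251) = -0.0446984.
Partial sum through k=1: 184.126.
Order-2 term: −1/720 · (0.000954564 − 0.00275773) = 2.50440e-06.
Partial sum through k=2: 184.126.
Order-3 term: 1/30240 · (2.64354e-06 − 6.58120e-06) = -1.30214e-10.

S_3 ≈ 184.126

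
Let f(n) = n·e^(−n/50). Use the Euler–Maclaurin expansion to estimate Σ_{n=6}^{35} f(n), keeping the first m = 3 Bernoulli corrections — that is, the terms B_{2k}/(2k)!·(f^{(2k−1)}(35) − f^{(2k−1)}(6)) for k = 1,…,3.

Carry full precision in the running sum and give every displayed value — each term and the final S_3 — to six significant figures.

Integral: ∫_6^35 x·e^(−x/50) dx = 372.890.
½[f(6) + f(35)] = ½[5.32152 + 17.3805] = 11.3510.
Running total after boundary: 384.241.
Correction k=1: B_{2}/2! · (f^{(1)}(35) − f^{(1)}(6)) = 1/12 · (0.148976 − 0.780490) = -0.0526262.
Partial sum through k=1: 384.188.
Correction k=2: B_{4}/4! · (f^{(3)}(35) − f^{(3)}(6)) = −1/720 · (0.000456858 − 0.00102173) = 7.84547e-07.
Partial sum through k=2: 384.188.
Correction k=3: B_{6}/6! · (f^{(5)}(35) − f^{(5)}(6)) = 1/30240 · (3.41651e-07 − 6.92507e-07) = -1.16024e-11.

S_3 ≈ 384.188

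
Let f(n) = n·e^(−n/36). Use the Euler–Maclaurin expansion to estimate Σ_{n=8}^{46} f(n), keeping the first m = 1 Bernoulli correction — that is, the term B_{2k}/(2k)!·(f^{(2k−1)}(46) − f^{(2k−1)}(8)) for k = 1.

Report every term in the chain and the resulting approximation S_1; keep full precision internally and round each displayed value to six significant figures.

The integral term ∫_8^46 x·e^(−x/36) dx = 445.776.
Endpoint term: (f(8) + f(46))/2 = (6.40590 + 12.8182)/2 = 9.61203.
So far: 455.388.
Order-1 term: 1/12 · (-0.0774044 − 0.622796) = -0.0583500.

S_1 ≈ 455.330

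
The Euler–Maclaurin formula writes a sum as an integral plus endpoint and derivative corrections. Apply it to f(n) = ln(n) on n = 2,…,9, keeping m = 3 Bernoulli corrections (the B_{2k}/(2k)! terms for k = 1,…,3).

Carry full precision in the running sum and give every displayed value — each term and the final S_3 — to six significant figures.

S_3 ≈ 12.8018

The integral term ∫_2^9 ln(x) dx = 11.3887.
Boundary: ½(f(2) + f(9)) = ½(0.693147 + 2.19722) = 1.44519.
Integral + boundary = 12.8339.
Order-1 term: 1/12 · (0.111111 − 0.500000) = -0.0324074.
Partial sum through k=1: 12.8015.
Order-2 term: −1/720 · (0.00274348 − 0.250000) = 0.000343412.
Partial sum through k=2: 12.8018.
Order-3 term: 1/30240 · (0.000406442 − 0.750000) = -2.47881e-05.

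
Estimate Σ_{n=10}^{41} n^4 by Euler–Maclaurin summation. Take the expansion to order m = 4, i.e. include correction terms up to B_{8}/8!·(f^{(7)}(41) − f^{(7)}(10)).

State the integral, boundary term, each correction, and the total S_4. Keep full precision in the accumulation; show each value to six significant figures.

S_4 ≈ 2.45918e+07

Integral: ∫_10^41 x^4 dx = 2.31512e+07.
Boundary: ½(f(10) + f(41)) = ½(10000.0 + 2.82576e+06) = 1.41788e+06.
Integral + boundary = 2.45691e+07.
Correction k=1: B_{2}/2! · (f^{(1)}(41) − f^{(1)}(10)) = 1/12 · (275684 − 4000.00) = 22640.3.
Running total after k=1: 2.45918e+07.
Correction k=2: B_{4}/4! · (f^{(3)}(41) − f^{(3)}(10)) = −1/720 · (984.000 − 240.000) = -1.03333.
Running total after k=2: 2.45918e+07.
Correction k=3: B_{6}/6! · (f^{(5)}(41) − f^{(5)}(10)) = 1/30240 · (0.00000 − 0.00000) = 0.00000.
Running total after k=3: 2.45918e+07.
Correction k=4: B_{8}/8! · (f^{(7)}(41) − f^{(7)}(10)) = −1/1209600 · (0.00000 − 0.00000) = 0.00000.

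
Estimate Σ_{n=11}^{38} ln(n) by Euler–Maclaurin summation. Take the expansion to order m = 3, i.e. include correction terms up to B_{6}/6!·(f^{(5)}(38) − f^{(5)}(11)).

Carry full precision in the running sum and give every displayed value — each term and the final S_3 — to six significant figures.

Integral: ∫_11^38 ln(x) dx = 84.8514.
Endpoint term: (f(11) + f(38))/2 = (2.39790 + 3.63759)/2 = 3.01774.
Integral + boundary = 87.8692.
Order-1 term: 1/12 · (0.0263158 − 0.0909091) = -0.00538278.
After k=1: 87.8638.
Order-2 term: −1/720 · (3.64485e-05 − 0.00150263) = 2.03636e-06.
After k=2: 87.8638.
Order-3 term: 1/30240 · (3.02896e-07 − 0.000149021) = -4.91793e-09.

S_3 ≈ 87.8638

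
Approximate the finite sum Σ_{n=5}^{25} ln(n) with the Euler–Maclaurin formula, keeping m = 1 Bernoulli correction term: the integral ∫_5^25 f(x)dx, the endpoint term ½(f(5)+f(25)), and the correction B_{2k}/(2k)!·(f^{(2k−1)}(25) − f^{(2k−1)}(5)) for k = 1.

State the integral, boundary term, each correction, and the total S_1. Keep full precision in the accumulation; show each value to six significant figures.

S_1 ≈ 54.8255

∫_5^25 ln(x) dx evaluates to 52.4247.
Boundary: ½(f(5) + f(25)) = ½(1.60944 + 3.21888) = 2.41416.
Integral + boundary = 54.8389.
Order-1 term: 1/12 · (0.0400000 − 0.200000) = -0.0133333.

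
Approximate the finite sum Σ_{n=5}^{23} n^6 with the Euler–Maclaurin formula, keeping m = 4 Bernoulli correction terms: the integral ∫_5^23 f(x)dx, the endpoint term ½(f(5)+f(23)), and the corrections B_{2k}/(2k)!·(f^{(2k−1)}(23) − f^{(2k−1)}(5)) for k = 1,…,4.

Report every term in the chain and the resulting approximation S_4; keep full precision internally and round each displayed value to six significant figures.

S_4 ≈ 5.63633e+08

Integral: ∫_5^23 x^6 dx = 4.86392e+08.
Endpoint term: (f(5) + f(23))/2 = (15625.0 + 1.48036e+08)/2 = 7.40258e+07.
Running total after boundary: 5.60418e+08.
k=1: B_{2}/(2)! × [f^{(1)}(23) − f^{(1)}(5)] = 1/12 × (3.86181e+07 − 18750.0) = 3.21661e+06.
Partial sum through k=1: 5.63635e+08.
k=2: B_{4}/(4)! × [f^{(3)}(23) − f^{(3)}(5)] = −1/720 × (1.46004e+06 − 15000.0) = -2007.00.
Partial sum through k=2: 5.63633e+08.
k=3: B_{6}/(6)! × [f^{(5)}(23) − f^{(5)}(5)] = 1/30240 × (16560.0 − 3600.00) = 0.428571.
Partial sum through k=3: 5.63633e+08.
k=4: B_{8}/(8)! × [f^{(7)}(23) − f^{(7)}(5)] = −1/1209600 × (0.00000 − 0.00000) = 0.00000.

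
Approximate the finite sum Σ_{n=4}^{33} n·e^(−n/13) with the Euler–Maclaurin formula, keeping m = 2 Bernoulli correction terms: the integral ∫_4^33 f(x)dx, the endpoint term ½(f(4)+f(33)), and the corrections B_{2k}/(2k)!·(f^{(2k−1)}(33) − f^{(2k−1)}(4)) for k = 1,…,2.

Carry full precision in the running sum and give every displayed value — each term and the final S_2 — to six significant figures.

Integral: ∫_4^33 x·e^(−x/13) dx = 115.232.
Boundary: ½(f(4) + f(33)) = ½(2.94057 + 2.60660) = 2.77358.
Running total after boundary: 118.005.
Correction k=1: B_{2}/2! · (f^{(1)}(33) − f^{(1)}(4)) = 1/12 · (-0.121520 − 0.508944) = -0.0525387.
Partial sum through k=1: 117.953.
Correction k=2: B_{4}/4! · (f^{(3)}(33) − f^{(3)}(4)) = −1/720 · (0.000215716 − 0.0117114) = 1.59662e-05.

S_2 ≈ 117.953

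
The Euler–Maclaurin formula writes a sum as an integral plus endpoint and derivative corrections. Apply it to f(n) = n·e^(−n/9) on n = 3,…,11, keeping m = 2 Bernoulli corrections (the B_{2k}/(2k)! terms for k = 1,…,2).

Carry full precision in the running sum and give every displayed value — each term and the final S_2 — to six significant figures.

The integral term ∫_3^11 x·e^(−x/9) dx = 24.3619.
Endpoint term: (f(3) + f(11))/2 = (2.14959 + 3.24032)/2 = 2.69496.
So far: 27.0569.
Correction k=1: B_{2}/2! · (f^{(1)}(11) − f^{(1)}(3)) = 1/12 · (-0.0654611 − 0.477688) = -0.0452624.
Partial sum through k=1: 27.0116.
Correction k=2: B_{4}/4! · (f^{(3)}(11) − f^{(3)}(3)) = −1/720 · (0.00646529 − 0.0235895) = 2.37836e-05.

S_2 ≈ 27.0116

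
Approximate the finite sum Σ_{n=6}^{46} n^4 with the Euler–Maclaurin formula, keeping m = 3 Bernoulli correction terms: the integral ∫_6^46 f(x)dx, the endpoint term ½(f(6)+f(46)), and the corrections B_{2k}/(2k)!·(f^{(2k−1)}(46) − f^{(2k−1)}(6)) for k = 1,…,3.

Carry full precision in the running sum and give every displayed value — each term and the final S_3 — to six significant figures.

S_3 ≈ 4.34628e+07

The integral term ∫_6^46 x^4 dx = 4.11910e+07.
Boundary: ½(f(6) + f(46)) = ½(1296.00 + 4.47746e+06) = 2.23938e+06.
Integral + boundary = 4.34304e+07.
k=1: B_{2}/(2)! × [f^{(1)}(46) − f^{(1)}(6)] = 1/12 × (389344 − 864.000) = 32373.3.
Running total after k=1: 4.34628e+07.
k=2: B_{4}/(4)! × [f^{(3)}(46) − f^{(3)}(6)] = −1/720 × (1104.00 − 144.000) = -1.33333.
Running total after k=2: 4.34628e+07.
k=3: B_{6}/(6)! × [f^{(5)}(46) − f^{(5)}(6)] = 1/30240 × (0.00000 − 0.00000) = 0.00000.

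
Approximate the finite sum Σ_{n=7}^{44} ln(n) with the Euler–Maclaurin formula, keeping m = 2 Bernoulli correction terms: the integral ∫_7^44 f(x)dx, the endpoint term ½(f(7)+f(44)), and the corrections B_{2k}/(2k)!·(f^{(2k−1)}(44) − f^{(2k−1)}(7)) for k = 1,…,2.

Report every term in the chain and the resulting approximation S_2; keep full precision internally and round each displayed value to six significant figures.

Integral: ∫_7^44 ln(x) dx = 115.883.
Endpoint term: (f(7) + f(44))/2 = (1.94591 + 3.78419)/2 = 2.86505.
Running total after boundary: 118.748.
Order-1 term: 1/12 · (0.0227273 − 0.142857) = -0.0100108.
Partial sum through k=1: 118.738.
Order-2 term: −1/720 · (2.34786e-05 − 0.00583090) = 8.06587e-06.

S_2 ≈ 118.738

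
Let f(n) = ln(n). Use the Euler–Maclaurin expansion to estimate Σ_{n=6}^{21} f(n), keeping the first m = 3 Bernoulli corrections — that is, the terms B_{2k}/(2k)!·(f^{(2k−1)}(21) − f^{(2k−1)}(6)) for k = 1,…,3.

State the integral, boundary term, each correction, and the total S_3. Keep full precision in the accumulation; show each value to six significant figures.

S_3 ≈ 40.5926

The integral term ∫_6^21 ln(x) dx = 38.1844.
Endpoint term: (f(6) + f(21))/2 = (1.79176 + 3.04452)/2 = 2.41814.
Integral + boundary = 40.6026.
Order-1 term: 1/12 · (0.0476190 − 0.166667) = -0.00992063.
Running total after k=1: 40.5926.
Order-2 term: −1/720 · (0.000215959 − 0.00925926) = 1.25601e-05.
Running total after k=2: 40.5926.
Order-3 term: 1/30240 · (5.87645e-06 − 0.00308642) = -1.01870e-07.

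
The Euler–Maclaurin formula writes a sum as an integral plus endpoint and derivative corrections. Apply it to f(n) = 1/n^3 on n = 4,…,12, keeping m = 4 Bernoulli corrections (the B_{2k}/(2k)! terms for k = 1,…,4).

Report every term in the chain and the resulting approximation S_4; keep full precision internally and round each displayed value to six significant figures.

S_4 ≈ 0.0368249

Integral: ∫_4^12 1/x^3 dx = 0.0277778.
Endpoint term: (f(4) + f(12))/2 = (0.0156250 + 0.000578704)/2 = 0.00810185.
Integral + boundary = 0.0358796.
k=1: B_{2}/(2)! × [f^{(1)}(12) − f^{(1)}(4)] = 1/12 × (-0.000144676 − (-0.0117188)) = 0.000964506.
Running total after k=1: 0.0368441.
k=2: B_{4}/(4)! × [f^{(3)}(12) − f^{(3)}(4)] = −1/720 × (-2.00939e-05 − (-0.0146484)) = -2.03171e-05.
Running total after k=2: 0.0368238.
k=3: B_{6}/(6)! × [f^{(5)}(12) − f^{(5)}(4)] = 1/30240 × (-5.86071e-06 − (-0.0384521)) = 1.27137e-06.
Running total after k=3: 0.0368251.
k=4: B_{8}/(8)! × [f^{(7)}(12) − f^{(7)}(4)] = −1/1209600 × (-2.93036e-06 − (-0.173035)) = -1.43049e-07.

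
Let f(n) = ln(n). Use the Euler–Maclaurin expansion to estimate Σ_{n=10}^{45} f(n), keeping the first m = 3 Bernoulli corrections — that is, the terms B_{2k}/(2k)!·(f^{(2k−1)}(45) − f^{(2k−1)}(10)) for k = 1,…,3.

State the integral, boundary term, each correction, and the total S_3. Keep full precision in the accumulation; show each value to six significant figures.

S_3 ≈ 116.322

∫_10^45 ln(x) dx evaluates to 113.274.
Boundary: ½(f(10) + f(45)) = ½(2.30259 + 3.80666) = 3.05462.
Integral + boundary = 116.329.
Order-1 term: 1/12 · (0.0222222 − 0.100000) = -0.00648148.
Running total after k=1: 116.322.
Order-2 term: −1/720 · (2.19479e-05 − 0.00200000) = 2.74729e-06.
Running total after k=2: 116.322.
Order-3 term: 1/30240 · (1.30061e-07 − 0.000240000) = -7.93221e-09.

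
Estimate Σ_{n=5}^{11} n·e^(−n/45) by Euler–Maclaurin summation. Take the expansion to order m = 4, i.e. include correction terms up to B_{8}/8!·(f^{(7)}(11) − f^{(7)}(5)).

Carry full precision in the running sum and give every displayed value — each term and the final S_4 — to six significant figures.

∫_5^11 x·e^(−x/45) dx evaluates to 39.8769.
Endpoint term: (f(5) + f(11))/2 = (4.47420 + 8.61453)/2 = 6.54437.
Integral + boundary = 46.4213.
Order-1 term: 1/12 · (0.591705 − 0.795413) = -0.0169756.
Partial sum through k=1: 46.4043.
Order-2 term: −1/720 · (0.00106567 − 0.00127659) = 2.92940e-07.
Partial sum through k=2: 46.4043.
Order-3 term: 1/30240 · (9.08218e-07 − 1.06685e-06) = -5.24590e-12.
Partial sum through k=3: 46.4043.
Order-4 term: −1/1209600 · (6.37126e-10 − 7.42368e-10) = 8.70058e-17.

S_4 ≈ 46.4043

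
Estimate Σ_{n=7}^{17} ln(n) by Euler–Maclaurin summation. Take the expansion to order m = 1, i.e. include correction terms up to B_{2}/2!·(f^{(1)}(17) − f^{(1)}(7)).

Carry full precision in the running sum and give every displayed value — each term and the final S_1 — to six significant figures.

S_1 ≈ 26.9258

∫_7^17 ln(x) dx evaluates to 24.5433.
½[f(7) + f(17)] = ½[1.94591 + 2.83321] = 2.38956.
Running total after boundary: 26.9328.
Correction k=1: B_{2}/2! · (f^{(1)}(17) − f^{(1)}(7)) = 1/12 · (0.0588235 − 0.142857) = -0.00700280.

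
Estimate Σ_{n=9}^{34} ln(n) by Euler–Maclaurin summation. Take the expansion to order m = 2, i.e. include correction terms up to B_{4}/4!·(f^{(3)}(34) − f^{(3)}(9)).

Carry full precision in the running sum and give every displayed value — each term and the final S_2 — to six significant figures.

The integral term ∫_9^34 ln(x) dx = 75.1212.
Endpoint term: (f(9) + f(34))/2 = (2.19722 + 3.52636)/2 = 2.86179.
Integral + boundary = 77.9830.
k=1: B_{2}/(2)! × [f^{(1)}(34) − f^{(1)}(9)] = 1/12 × (0.0294118 − 0.111111) = -0.00680828.
Partial sum through k=1: 77.9762.
k=2: B_{4}/(4)! × [f^{(3)}(34) − f^{(3)}(9)] = −1/720 × (5.08854e-05 − 0.00274348) = 3.73972e-06.

S_2 ≈ 77.9762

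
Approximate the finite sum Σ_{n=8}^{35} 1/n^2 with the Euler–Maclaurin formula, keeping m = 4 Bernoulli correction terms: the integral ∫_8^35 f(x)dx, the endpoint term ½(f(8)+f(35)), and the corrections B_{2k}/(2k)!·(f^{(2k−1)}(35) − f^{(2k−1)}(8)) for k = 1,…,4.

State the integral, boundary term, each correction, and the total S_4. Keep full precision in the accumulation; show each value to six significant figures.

Integral: ∫_8^35 1/x^2 dx = 0.0964286.
½[f(8) + f(35)] = ½[0.0156250 + 0.000816327] = 0.00822066.
Integral + boundary = 0.104649.
k=1: B_{2}/(2)! × [f^{(1)}(35) − f^{(1)}(8)] = 1/12 × (-4.66472e-05 − (-0.00390625)) = 0.000321634.
Running total after k=1: 0.104971.
k=2: B_{4}/(4)! × [f^{(3)}(35) − f^{(3)}(8)] = −1/720 × (-4.56952e-07 − (-0.000732422)) = -1.01662e-06.
Running total after k=2: 0.104970.
k=3: B_{6}/(6)! × [f^{(5)}(35) − f^{(5)}(8)] = 1/30240 × (-1.11907e-08 − (-0.000343323)) = 1.13529e-08.
Running total after k=3: 0.104970.
k=4: B_{8}/(8)! × [f^{(7)}(35) − f^{(7)}(8)] = −1/1209600 × (-5.11574e-10 − (-0.000300407)) = -2.48352e-10.

S_4 ≈ 0.104970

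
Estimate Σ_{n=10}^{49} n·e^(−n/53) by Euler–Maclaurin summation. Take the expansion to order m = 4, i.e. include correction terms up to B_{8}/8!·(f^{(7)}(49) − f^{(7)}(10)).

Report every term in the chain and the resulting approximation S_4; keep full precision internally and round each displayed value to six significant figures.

The integral term ∫_10^49 x·e^(−x/53) dx = 620.206.
Endpoint term: (f(10) + f(49))/2 = (8.28052 + 19.4392)/2 = 13.8599.
Integral + boundary = 634.065.
Order-1 term: 1/12 · (0.0299410 − 0.671816) = -0.0534896.
After k=1: 634.012.
Order-2 term: −1/720 · (0.000293121 − 0.000828736) = 7.43909e-07.
After k=2: 634.012.
Order-3 term: 1/30240 · (2.04907e-07 − 5.04915e-07) = -9.92091e-12.
After k=3: 634.012.
Order-4 term: −1/1209600 · (1.08744e-10 − 2.54468e-10) = 1.20473e-16.

S_4 ≈ 634.012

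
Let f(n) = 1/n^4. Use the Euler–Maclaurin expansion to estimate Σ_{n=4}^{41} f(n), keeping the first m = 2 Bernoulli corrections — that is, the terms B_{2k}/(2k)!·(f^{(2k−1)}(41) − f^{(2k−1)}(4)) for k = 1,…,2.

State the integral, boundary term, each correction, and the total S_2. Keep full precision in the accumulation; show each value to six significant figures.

The integral term ∫_4^41 1/x^4 dx = 0.00520350.
Boundary: ½(f(4) + f(41)) = ½(0.00390625 + 3.53887e-07) = 0.00195330.
Integral + boundary = 0.00715680.
k=1: B_{2}/(2)! × [f^{(1)}(41) − f^{(1)}(4)] = 1/12 × (-3.45256e-08 − (-0.00390625)) = 0.000325518.
After k=1: 0.00748232.
k=2: B_{4}/(4)! × [f^{(3)}(41) − f^{(3)}(4)] = −1/720 × (-6.16161e-10 − (-0.00732422)) = -1.01725e-05.

S_2 ≈ 0.00747214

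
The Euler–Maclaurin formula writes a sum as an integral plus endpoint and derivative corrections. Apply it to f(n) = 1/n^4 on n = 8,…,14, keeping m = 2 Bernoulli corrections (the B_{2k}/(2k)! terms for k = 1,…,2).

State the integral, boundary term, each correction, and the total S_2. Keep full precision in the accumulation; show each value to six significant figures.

The integral term ∫_8^14 1/x^4 dx = 0.000529565.
½[f(8) + f(14)] = ½[0.000244141 + 2.60308e-05] = 0.000135086.
Integral + boundary = 0.000664650.
k=1: B_{2}/(2)! × [f^{(1)}(14) − f^{(1)}(8)] = 1/12 × (-7.43738e-06 − (-0.000122070)) = 9.55274e-06.
Partial sum through k=1: 0.000674203.
k=2: B_{4}/(4)! × [f^{(3)}(14) − f^{(3)}(8)] = −1/720 × (-1.13837e-06 − (-5.72205e-05)) = -7.78918e-08.

S_2 ≈ 0.000674125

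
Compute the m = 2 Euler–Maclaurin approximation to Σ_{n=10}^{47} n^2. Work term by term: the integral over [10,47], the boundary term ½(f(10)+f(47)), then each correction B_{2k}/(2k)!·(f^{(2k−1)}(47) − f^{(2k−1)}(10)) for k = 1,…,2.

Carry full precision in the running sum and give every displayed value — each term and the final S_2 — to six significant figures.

S_2 ≈ 35435.0

∫_10^47 x^2 dx evaluates to 34274.3.
½[f(10) + f(47)] = ½[100.000 + 2209.00] = 1154.50.
Running total after boundary: 35428.8.
Order-1 term: 1/12 · (94.0000 − 20.0000) = 6.16667.
After k=1: 35435.0.
Order-2 term: −1/720 · (0.00000 − 0.00000) = 0.00000.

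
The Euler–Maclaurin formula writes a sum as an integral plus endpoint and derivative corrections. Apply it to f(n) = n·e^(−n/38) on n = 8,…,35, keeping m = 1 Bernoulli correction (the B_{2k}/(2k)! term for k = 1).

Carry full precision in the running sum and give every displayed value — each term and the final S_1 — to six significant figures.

The integral term ∫_8^35 x·e^(−x/38) dx = 311.827.
Endpoint term: (f(8) + f(35))/2 = (6.48126 + 13.9335)/2 = 10.2074.
Integral + boundary = 322.034.
k=1: B_{2}/(2)! × [f^{(1)}(35) − f^{(1)}(8)] = 1/12 × (0.0314289 − 0.639598) = -0.0506808.

S_1 ≈ 321.984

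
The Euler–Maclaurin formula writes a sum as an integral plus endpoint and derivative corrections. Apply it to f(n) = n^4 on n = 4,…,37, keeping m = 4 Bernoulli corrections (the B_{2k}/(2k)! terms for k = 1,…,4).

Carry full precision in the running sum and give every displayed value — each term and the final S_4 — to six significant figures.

S_4 ≈ 1.48227e+07

Integral: ∫_4^37 x^4 dx = 1.38686e+07.
Endpoint term: (f(4) + f(37))/2 = (256.000 + 1.87416e+06)/2 = 937208.
Integral + boundary = 1.48058e+07.
Correction k=1: B_{2}/2! · (f^{(1)}(37) − f^{(1)}(4)) = 1/12 · (202612 − 256.000) = 16863.0.
After k=1: 1.48227e+07.
Correction k=2: B_{4}/4! · (f^{(3)}(37) − f^{(3)}(4)) = −1/720 · (888.000 − 96.0000) = -1.10000.
After k=2: 1.48227e+07.
Correction k=3: B_{6}/6! · (f^{(5)}(37) − f^{(5)}(4)) = 1/30240 · (0.00000 − 0.00000) = 0.00000.
After k=3: 1.48227e+07.
Correction k=4: B_{8}/8! · (f^{(7)}(37) − f^{(7)}(4)) = −1/1209600 · (0.00000 − 0.00000) = 0.00000.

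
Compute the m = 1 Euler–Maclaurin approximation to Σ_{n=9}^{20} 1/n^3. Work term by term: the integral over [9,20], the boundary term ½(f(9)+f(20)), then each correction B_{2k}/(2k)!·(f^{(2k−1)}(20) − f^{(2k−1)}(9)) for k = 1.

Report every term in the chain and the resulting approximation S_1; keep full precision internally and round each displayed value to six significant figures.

The integral term ∫_9^20 1/x^3 dx = 0.00492284.
½[f(9) + f(20)] = ½[0.00137174 + 0.000125000] = 0.000748371.
Integral + boundary = 0.00567121.
Order-1 term: 1/12 · (-1.87500e-05 − (-0.000457247)) = 3.65414e-05.

S_1 ≈ 0.00570775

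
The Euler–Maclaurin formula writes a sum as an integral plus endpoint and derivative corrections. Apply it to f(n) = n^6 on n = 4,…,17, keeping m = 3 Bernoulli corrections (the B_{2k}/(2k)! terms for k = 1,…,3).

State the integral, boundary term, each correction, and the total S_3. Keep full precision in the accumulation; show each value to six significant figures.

S_3 ≈ 7.13969e+07

∫_4^17 x^6 dx evaluates to 5.86175e+07.
½[f(4) + f(17)] = ½[4096.00 + 2.41376e+07] = 1.20708e+07.
So far: 7.06883e+07.
Correction k=1: B_{2}/2! · (f^{(1)}(17) − f^{(1)}(4)) = 1/12 · (8.51914e+06 − 6144.00) = 709416.
After k=1: 7.13977e+07.
Correction k=2: B_{4}/4! · (f^{(3)}(17) − f^{(3)}(4)) = −1/720 · (589560 − 7680.00) = -808.167.
After k=2: 7.13969e+07.
Correction k=3: B_{6}/6! · (f^{(5)}(17) − f^{(5)}(4)) = 1/30240 · (12240.0 − 2880.00) = 0.309524.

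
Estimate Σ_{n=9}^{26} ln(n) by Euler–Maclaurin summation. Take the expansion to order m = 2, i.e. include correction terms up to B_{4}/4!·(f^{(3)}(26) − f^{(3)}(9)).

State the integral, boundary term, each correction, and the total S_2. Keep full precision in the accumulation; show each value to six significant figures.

Integral: ∫_9^26 ln(x) dx = 47.9355.
½[f(9) + f(26)] = ½[2.19722 + 3.25810] = 2.72766.
Running total after boundary: 50.6631.
Correction k=1: B_{2}/2! · (f^{(1)}(26) − f^{(1)}(9)) = 1/12 · (0.0384615 − 0.111111) = -0.00605413.
After k=1: 50.6571.
Correction k=2: B_{4}/4! · (f^{(3)}(26) − f^{(3)}(9)) = −1/720 · (0.000113792 − 0.00274348) = 3.65235e-06.

S_2 ≈ 50.6571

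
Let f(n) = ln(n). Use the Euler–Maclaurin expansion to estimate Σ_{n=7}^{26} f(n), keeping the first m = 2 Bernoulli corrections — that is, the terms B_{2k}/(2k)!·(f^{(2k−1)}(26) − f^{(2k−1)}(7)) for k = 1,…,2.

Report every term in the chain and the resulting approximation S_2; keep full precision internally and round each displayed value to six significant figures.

Integral: ∫_7^26 ln(x) dx = 52.0891.
Boundary: ½(f(7) + f(26)) = ½(1.94591 + 3.25810) = 2.60200.
Running total after boundary: 54.6911.
k=1: B_{2}/(2)! × [f^{(1)}(26) − f^{(1)}(7)] = 1/12 × (0.0384615 − 0.142857) = -0.00869963.
Partial sum through k=1: 54.6824.
k=2: B_{4}/(4)! × [f^{(3)}(26) − f^{(3)}(7)] = −1/720 × (0.000113792 − 0.00583090) = 7.94043e-06.

S_2 ≈ 54.6825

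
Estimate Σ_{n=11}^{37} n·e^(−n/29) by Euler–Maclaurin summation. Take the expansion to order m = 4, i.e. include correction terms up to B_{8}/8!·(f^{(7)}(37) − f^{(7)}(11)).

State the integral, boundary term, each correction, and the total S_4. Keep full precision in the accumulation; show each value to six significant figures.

S_4 ≈ 268.344

The integral term ∫_11^37 x·e^(−x/29) dx = 259.457.
½[f(11) + f(37)] = ½[7.52767 + 10.3300] = 8.92885.
Running total after boundary: 268.385.
k=1: B_{2}/(2)! × [f^{(1)}(37) − f^{(1)}(11)] = 1/12 × (-0.0770180 − 0.424759) = -0.0418147.
Partial sum through k=1: 268.344.
k=2: B_{4}/(4)! × [f^{(3)}(37) − f^{(3)}(11)] = −1/720 × (0.000572369 − 0.00213249) = 2.16684e-06.
Partial sum through k=2: 268.344.
k=3: B_{6}/(6)! × [f^{(5)}(37) − f^{(5)}(11)] = 1/30240 × (1.47006e-06 − 4.47077e-06) = -9.92300e-11.
Partial sum through k=3: 268.344.
k=4: B_{8}/(8)! × [f^{(7)}(37) − f^{(7)}(11)] = −1/1209600 × (2.68672e-09 − 7.61698e-09) = 4.07594e-15.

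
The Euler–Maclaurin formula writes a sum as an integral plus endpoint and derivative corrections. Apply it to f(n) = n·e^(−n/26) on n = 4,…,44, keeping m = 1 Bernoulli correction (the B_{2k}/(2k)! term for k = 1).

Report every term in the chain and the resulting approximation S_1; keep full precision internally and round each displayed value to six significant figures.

S_1 ≈ 339.417

The integral term ∫_4^44 x·e^(−x/26) dx = 333.724.
Endpoint term: (f(4) + f(44))/2 = (3.42962 + 8.10014)/2 = 5.76488.
Integral + boundary = 339.488.
Order-1 term: 1/12 · (-0.127450 − 0.725496) = -0.0710788.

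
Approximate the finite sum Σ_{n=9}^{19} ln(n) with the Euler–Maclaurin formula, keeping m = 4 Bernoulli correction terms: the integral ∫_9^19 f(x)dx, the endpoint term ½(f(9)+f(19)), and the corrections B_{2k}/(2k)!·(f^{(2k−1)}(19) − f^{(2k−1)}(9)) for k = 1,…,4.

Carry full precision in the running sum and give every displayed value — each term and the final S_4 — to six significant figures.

S_4 ≈ 28.7353

The integral term ∫_9^19 ln(x) dx = 26.1693.
Boundary: ½(f(9) + f(19)) = ½(2.19722 + 2.94444) = 2.57083.
Integral + boundary = 28.7402.
Correction k=1: B_{2}/2! · (f^{(1)}(19) − f^{(1)}(9)) = 1/12 · (0.0526316 − 0.111111) = -0.00487329.
After k=1: 28.7353.
Correction k=2: B_{4}/4! · (f^{(3)}(19) − f^{(3)}(9)) = −1/720 · (0.000291588 − 0.00274348) = 3.40541e-06.
After k=2: 28.7353.
Correction k=3: B_{6}/6! · (f^{(5)}(19) − f^{(5)}(9)) = 1/30240 · (9.69267e-06 − 0.000406442) = -1.31200e-08.
After k=3: 28.7353.
Correction k=4: B_{8}/8! · (f^{(7)}(19) − f^{(7)}(9)) = −1/1209600 · (8.05485e-07 − 0.000150534) = 1.23784e-10.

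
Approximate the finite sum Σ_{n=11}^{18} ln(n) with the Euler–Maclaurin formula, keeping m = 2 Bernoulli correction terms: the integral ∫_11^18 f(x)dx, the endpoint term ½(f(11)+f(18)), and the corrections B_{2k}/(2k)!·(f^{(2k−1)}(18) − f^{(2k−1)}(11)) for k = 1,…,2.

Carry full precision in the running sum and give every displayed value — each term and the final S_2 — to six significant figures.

The integral term ∫_11^18 ln(x) dx = 18.6498.
½[f(11) + f(18)] = ½[2.39790 + 2.89037] = 2.64413.
So far: 21.2940.
Order-1 term: 1/12 · (0.0555556 − 0.0909091) = -0.00294613.
Running total after k=1: 21.2910.
Order-2 term: −1/720 · (0.000342936 − 0.00150263) = 1.61069e-06.

S_2 ≈ 21.2910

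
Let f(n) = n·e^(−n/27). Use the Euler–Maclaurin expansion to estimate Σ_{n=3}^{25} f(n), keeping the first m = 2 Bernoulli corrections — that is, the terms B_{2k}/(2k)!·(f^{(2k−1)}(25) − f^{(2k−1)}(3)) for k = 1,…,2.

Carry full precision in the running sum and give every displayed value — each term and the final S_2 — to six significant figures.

S_2 ≈ 174.835

The integral term ∫_3^25 x·e^(−x/27) dx = 168.605.
Endpoint term: (f(3) + f(25))/2 = (2.68452 + 9.90411)/2 = 6.29431.
Integral + boundary = 174.899.
Order-1 term: 1/12 · (0.0293455 − 0.795413) = -0.0638389.
Running total after k=1: 174.835.
Order-2 term: −1/720 · (0.00112713 − 0.00354608) = 3.35966e-06.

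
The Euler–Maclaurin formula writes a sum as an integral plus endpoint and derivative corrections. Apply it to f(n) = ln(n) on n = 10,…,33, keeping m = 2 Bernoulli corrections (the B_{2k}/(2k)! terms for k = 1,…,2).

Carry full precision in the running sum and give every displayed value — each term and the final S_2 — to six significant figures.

S_2 ≈ 72.2526

∫_10^33 ln(x) dx evaluates to 69.3589.
Endpoint term: (f(10) + f(33))/2 = (2.30259 + 3.49651)/2 = 2.89955.
Running total after boundary: 72.2584.
k=1: B_{2}/(2)! × [f^{(1)}(33) − f^{(1)}(10)] = 1/12 × (0.0303030 − 0.100000) = -0.00580808.
Running total after k=1: 72.2526.
k=2: B_{4}/(4)! × [f^{(3)}(33) − f^{(3)}(10)] = −1/720 × (5.56529e-05 − 0.00200000) = 2.70048e-06.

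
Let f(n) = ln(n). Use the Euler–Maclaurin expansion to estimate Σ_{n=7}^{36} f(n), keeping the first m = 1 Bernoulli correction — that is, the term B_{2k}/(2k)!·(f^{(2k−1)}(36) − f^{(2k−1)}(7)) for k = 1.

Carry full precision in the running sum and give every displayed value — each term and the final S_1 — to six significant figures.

∫_7^36 ln(x) dx evaluates to 86.3853.
Boundary: ½(f(7) + f(36)) = ½(1.94591 + 3.58352) = 2.76471.
Integral + boundary = 89.1500.
Correction k=1: B_{2}/2! · (f^{(1)}(36) − f^{(1)}(7)) = 1/12 · (0.0277778 − 0.142857) = -0.00958995.

S_1 ≈ 89.1404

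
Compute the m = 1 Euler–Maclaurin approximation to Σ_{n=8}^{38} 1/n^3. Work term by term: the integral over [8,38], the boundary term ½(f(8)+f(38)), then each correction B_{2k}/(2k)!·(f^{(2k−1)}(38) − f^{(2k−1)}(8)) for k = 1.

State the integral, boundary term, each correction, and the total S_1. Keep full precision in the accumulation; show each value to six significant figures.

Integral: ∫_8^38 1/x^3 dx = 0.00746624.
Endpoint term: (f(8) + f(38))/2 = (0.00195312 + 1.82242e-05)/2 = 0.000985675.
Integral + boundary = 0.00845191.
Order-1 term: 1/12 · (-1.43876e-06 − (-0.000732422)) = 6.09153e-05.

S_1 ≈ 0.00851283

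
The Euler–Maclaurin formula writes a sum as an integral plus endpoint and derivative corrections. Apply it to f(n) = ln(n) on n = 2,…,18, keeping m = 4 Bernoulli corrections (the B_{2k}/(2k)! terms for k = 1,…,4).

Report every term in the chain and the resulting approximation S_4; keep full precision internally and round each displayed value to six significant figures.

S_4 ≈ 36.3954

The integral term ∫_2^18 ln(x) dx = 34.6404.
Endpoint term: (f(2) + f(18))/2 = (0.693147 + 2.89037)/2 = 1.79176.
So far: 36.4322.
Order-1 term: 1/12 · (0.0555556 − 0.500000) = -0.0370370.
After k=1: 36.3951.
Order-2 term: −1/720 · (0.000342936 − 0.250000) = 0.000346746.
After k=2: 36.3955.
Order-3 term: 1/30240 · (1.27013e-05 − 0.750000) = -2.48012e-05.
After k=3: 36.3954.
Order-4 term: −1/1209600 · (1.17605e-06 − 5.62500) = 4.65030e-06.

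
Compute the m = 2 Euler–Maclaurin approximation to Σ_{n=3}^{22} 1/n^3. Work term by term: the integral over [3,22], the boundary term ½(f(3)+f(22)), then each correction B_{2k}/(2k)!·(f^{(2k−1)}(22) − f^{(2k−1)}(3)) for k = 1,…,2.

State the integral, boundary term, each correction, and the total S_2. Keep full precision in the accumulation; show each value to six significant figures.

The integral term ∫_3^22 1/x^3 dx = 0.0545225.
Boundary: ½(f(3) + f(22)) = ½(0.0370370 + 9.39144e-05) = 0.0185655.
So far: 0.0730880.
Correction k=1: B_{2}/2! · (f^{(1)}(22) − f^{(1)}(3)) = 1/12 · (-1.28065e-05 − (-0.0370370)) = 0.00308535.
Partial sum through k=1: 0.0761733.
Correction k=2: B_{4}/4! · (f^{(3)}(22) − f^{(3)}(3)) = −1/720 · (-5.29194e-07 − (-0.0823045)) = -0.000114311.

S_2 ≈ 0.0760590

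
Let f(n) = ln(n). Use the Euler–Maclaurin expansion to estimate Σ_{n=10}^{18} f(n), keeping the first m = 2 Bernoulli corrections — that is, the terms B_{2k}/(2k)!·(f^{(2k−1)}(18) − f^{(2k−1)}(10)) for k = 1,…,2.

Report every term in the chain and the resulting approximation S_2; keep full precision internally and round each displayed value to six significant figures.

S_2 ≈ 23.5936

∫_10^18 ln(x) dx evaluates to 21.0008.
Boundary: ½(f(10) + f(18)) = ½(2.30259 + 2.89037) = 2.59648.
So far: 23.5973.
Order-1 term: 1/12 · (0.0555556 − 0.100000) = -0.00370370.
After k=1: 23.5936.
Order-2 term: −1/720 · (0.000342936 − 0.00200000) = 2.30148e-06.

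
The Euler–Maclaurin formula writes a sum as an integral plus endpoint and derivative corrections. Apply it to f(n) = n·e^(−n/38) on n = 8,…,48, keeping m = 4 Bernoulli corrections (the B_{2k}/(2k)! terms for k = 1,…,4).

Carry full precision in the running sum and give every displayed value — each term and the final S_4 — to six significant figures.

∫_8^48 x·e^(−x/38) dx evaluates to 492.097.
½[f(8) + f(48)] = ½[6.48126 + 13.5725] = 10.0269.
So far: 502.124.
k=1: B_{2}/(2)! × [f^{(1)}(48) − f^{(1)}(8)] = 1/12 × (-0.0744104 − 0.639598) = -0.0595007.
Running total after k=1: 502.064.
k=2: B_{4}/(4)! × [f^{(3)}(48) − f^{(3)}(8)] = −1/720 × (0.000340103 − 0.00156504) = 1.70130e-06.
Running total after k=2: 502.064.
k=3: B_{6}/(6)! × [f^{(5)}(48) − f^{(5)}(8)] = 1/30240 × (5.06743e-07 − 1.86090e-06) = -4.47803e-11.
Running total after k=3: 502.064.
k=4: B_{8}/(8)! × [f^{(7)}(48) − f^{(7)}(8)] = −1/1209600 × (5.38752e-10 − 1.82686e-09) = 1.06490e-15.

S_4 ≈ 502.064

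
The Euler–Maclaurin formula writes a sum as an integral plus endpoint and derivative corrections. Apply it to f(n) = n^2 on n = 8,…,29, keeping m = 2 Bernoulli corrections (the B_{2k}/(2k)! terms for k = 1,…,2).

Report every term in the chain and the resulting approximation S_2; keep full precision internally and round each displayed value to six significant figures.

Integral: ∫_8^29 x^2 dx = 7959.00.
Boundary: ½(f(8) + f(29)) = ½(64.0000 + 841.000) = 452.500.
So far: 8411.50.
Correction k=1: B_{2}/2! · (f^{(1)}(29) − f^{(1)}(8)) = 1/12 · (58.0000 − 16.0000) = 3.50000.
Running total after k=1: 8415.00.
Correction k=2: B_{4}/4! · (f^{(3)}(29) − f^{(3)}(8)) = −1/720 · (0.00000 − 0.00000) = 0.00000.

S_2 ≈ 8415.00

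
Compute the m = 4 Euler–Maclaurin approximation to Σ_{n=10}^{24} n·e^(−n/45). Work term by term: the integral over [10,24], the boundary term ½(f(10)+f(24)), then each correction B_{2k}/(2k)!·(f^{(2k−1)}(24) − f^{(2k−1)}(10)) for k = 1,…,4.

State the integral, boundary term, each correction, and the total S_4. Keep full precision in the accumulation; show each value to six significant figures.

S_4 ≈ 171.303

Integral: ∫_10^24 x·e^(−x/45) dx = 160.289.
Endpoint term: (f(10) + f(24))/2 = (8.00737 + 14.0795)/2 = 11.0434.
Running total after boundary: 171.332.
k=1: B_{2}/(2)! × [f^{(1)}(24) − f^{(1)}(10)] = 1/12 × (0.273768 − 0.622796) = -0.0290856.
After k=1: 171.303.
k=2: B_{4}/(4)! × [f^{(3)}(24) − f^{(3)}(10)] = −1/720 × (0.000714598 − 0.00109841) = 5.33066e-07.
After k=2: 171.303.
k=3: B_{6}/(6)! × [f^{(5)}(24) − f^{(5)}(10)] = 1/30240 × (6.39013e-07 − 9.32966e-07) = -9.72068e-12.
After k=3: 171.303.
k=4: B_{8}/(8)! × [f^{(7)}(24) − f^{(7)}(10)] = −1/1209600 × (4.56858e-10 − 6.53585e-10) = 1.62638e-16.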